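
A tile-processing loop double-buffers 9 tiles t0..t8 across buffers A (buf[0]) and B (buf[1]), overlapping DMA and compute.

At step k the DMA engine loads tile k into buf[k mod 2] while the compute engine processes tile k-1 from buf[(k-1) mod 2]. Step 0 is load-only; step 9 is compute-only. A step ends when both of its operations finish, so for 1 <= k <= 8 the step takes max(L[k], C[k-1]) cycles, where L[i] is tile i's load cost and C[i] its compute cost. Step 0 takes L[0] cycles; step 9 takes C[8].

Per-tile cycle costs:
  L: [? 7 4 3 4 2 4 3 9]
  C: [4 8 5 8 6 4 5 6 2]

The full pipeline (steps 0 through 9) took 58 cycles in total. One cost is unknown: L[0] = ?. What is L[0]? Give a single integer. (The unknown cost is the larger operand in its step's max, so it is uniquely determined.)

step 0 → dur = L[0]=? = L[0]  (unknown; binding)
step 1 → dur = max(L[1]=7, C[0]=4) = 7
step 2 → dur = max(L[2]=4, C[1]=8) = 8
step 3 → dur = max(L[3]=3, C[2]=5) = 5
step 4 → dur = max(L[4]=4, C[3]=8) = 8
step 5 → dur = max(L[5]=2, C[4]=6) = 6
step 6 → dur = max(L[6]=4, C[5]=4) = 4
step 7 → dur = max(L[7]=3, C[6]=5) = 5
step 8 → dur = max(L[8]=9, C[7]=6) = 9
step 9 → dur = C[8]=2 = 2
sum of known step durations = 54
dur[0] = total - known = 58 - 54 = 4
L[0] is the binding max in step 0, so L[0] = dur[0] = 4

L[0] = 4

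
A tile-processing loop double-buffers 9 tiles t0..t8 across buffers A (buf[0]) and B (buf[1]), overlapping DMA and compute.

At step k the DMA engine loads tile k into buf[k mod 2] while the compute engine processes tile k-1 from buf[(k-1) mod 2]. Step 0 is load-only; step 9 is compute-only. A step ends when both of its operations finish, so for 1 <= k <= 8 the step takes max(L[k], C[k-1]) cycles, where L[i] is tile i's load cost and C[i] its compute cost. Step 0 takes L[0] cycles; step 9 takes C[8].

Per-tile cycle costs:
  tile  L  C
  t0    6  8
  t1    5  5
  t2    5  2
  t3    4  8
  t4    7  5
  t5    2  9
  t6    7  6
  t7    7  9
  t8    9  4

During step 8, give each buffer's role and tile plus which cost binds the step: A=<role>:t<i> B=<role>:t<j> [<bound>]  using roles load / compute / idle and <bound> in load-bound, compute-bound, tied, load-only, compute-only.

k=0 load=t0/6c comp=- wait=6 total=6
k=1 load=t1/5c comp=t0/8c wait=8 total=14
k=2 load=t2/5c comp=t1/5c wait=5 total=19
k=3 load=t3/4c comp=t2/2c wait=4 total=23
k=4 load=t4/7c comp=t3/8c wait=8 total=31
k=5 load=t5/2c comp=t4/5c wait=5 total=36
k=6 load=t6/7c comp=t5/9c wait=9 total=45
k=7 load=t7/7c comp=t6/6c wait=7 total=52
k=8 load=t8/9c comp=t7/9c wait=9 total=61
k=9 load=- comp=t8/4c wait=4 total=65

step 8: A=load:t8 B=compute:t7 [tied]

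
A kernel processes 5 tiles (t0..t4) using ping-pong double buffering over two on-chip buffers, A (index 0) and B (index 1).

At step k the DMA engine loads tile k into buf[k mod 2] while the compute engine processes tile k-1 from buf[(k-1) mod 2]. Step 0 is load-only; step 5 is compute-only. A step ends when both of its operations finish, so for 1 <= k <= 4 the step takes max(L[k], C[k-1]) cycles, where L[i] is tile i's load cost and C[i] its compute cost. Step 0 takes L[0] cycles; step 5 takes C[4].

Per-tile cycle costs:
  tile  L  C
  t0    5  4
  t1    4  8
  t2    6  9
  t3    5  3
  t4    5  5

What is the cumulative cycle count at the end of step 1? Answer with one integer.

  0. 5=5c; end=5; A:t0 B:-
  1. max(4,4)=4c; end=9; A:t0 B:t1
  2. max(6,8)=8c; end=17; A:t2 B:t1
  3. max(5,9)=9c; end=26; A:t2 B:t3
  4. max(5,3)=5c; end=31; A:t4 B:t3
  5. 5=5c; end=36; A:t4 B:t3

end_cycle[1] = 9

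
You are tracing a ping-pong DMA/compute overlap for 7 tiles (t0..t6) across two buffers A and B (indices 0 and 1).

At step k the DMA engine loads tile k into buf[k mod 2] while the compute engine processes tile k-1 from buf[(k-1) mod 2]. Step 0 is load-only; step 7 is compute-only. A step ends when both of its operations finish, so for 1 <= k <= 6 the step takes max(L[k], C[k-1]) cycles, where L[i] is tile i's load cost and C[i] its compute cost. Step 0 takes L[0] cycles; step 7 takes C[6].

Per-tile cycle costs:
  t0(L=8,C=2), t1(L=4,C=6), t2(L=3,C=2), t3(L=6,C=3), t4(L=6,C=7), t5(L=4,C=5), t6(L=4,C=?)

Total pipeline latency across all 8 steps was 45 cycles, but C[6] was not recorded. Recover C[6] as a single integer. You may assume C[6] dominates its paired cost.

C[6] = 3

step 0 | dur = L[0]=8 = 8
step 1 | dur = max(L[1]=4, C[0]=2) = 4
step 2 | dur = max(L[2]=3, C[1]=6) = 6
step 3 | dur = max(L[3]=6, C[2]=2) = 6
step 4 | dur = max(L[4]=6, C[3]=3) = 6
step 5 | dur = max(L[5]=4, C[4]=7) = 7
step 6 | dur = max(L[6]=4, C[5]=5) = 5
step 7 | dur = C[6]=? = C[6]  (unknown; binding)
sum of known step durations = 42
dur[7] = total - known = 45 - 42 = 3
C[6] is the binding max in step 7, so C[6] = dur[7] = 3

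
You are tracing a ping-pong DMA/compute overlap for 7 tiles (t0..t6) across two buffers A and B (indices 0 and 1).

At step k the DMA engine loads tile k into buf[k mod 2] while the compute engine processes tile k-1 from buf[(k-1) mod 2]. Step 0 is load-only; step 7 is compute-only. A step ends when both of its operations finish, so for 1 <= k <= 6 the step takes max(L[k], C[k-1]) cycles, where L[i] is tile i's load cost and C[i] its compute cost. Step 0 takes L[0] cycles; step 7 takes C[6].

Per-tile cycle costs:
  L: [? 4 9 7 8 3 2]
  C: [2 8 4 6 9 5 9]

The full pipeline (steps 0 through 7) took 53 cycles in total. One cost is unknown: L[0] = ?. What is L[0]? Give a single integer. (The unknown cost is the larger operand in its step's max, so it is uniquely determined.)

step 0: dur = L[0]=? = L[0]  (unknown; binding)
step 1: dur = max(L[1]=4, C[0]=2) = 4
step 2: dur = max(L[2]=9, C[1]=8) = 9
step 3: dur = max(L[3]=7, C[2]=4) = 7
step 4: dur = max(L[4]=8, C[3]=6) = 8
step 5: dur = max(L[5]=3, C[4]=9) = 9
step 6: dur = max(L[6]=2, C[5]=5) = 5
step 7: dur = C[6]=9 = 9
sum of known step durations = 51
dur[0] = total - known = 53 - 51 = 2
L[0] is the binding max in step 0, so L[0] = dur[0] = 2

L[0] = 2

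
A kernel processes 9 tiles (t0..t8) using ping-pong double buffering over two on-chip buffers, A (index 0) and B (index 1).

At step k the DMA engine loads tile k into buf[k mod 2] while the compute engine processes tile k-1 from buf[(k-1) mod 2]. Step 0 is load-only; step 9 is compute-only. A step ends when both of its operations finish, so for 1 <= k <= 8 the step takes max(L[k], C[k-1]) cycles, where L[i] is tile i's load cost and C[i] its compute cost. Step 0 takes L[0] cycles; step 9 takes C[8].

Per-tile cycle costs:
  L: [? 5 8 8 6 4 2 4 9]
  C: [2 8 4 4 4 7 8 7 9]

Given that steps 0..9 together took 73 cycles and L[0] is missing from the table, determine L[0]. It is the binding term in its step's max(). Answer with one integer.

step 0 → dur = L[0]=? = L[0]  (unknown; binding)
step 1 → dur = max(L[1]=5, C[0]=2) = 5
step 2 → dur = max(L[2]=8, C[1]=8) = 8
step 3 → dur = max(L[3]=8, C[2]=4) = 8
step 4 → dur = max(L[4]=6, C[3]=4) = 6
step 5 → dur = max(L[5]=4, C[4]=4) = 4
step 6 → dur = max(L[6]=2, C[5]=7) = 7
step 7 → dur = max(L[7]=4, C[6]=8) = 8
step 8 → dur = max(L[8]=9, C[7]=7) = 9
step 9 → dur = C[8]=9 = 9
sum of known step durations = 64
dur[0] = total - known = 73 - 64 = 9
L[0] is the binding max in step 0, so L[0] = dur[0] = 9

L[0] = 9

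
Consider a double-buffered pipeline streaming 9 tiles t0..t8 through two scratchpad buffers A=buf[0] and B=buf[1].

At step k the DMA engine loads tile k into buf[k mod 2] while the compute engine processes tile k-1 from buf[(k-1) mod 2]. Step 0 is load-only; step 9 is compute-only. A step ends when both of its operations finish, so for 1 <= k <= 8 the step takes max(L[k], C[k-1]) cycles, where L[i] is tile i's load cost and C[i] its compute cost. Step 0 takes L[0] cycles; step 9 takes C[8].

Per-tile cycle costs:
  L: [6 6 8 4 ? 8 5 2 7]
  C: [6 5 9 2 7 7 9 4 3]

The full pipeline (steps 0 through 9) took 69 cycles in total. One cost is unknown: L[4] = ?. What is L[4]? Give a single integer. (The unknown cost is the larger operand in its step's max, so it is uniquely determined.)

L[4] = 6

step 0 → dur = L[0]=6 = 6
step 1 → dur = max(L[1]=6, C[0]=6) = 6
step 2 → dur = max(L[2]=8, C[1]=5) = 8
step 3 → dur = max(L[3]=4, C[2]=9) = 9
step 4 → dur = max(L[4]=?, C[3]=2) = L[4]  (unknown; binding)
step 5 → dur = max(L[5]=8, C[4]=7) = 8
step 6 → dur = max(L[6]=5, C[5]=7) = 7
step 7 → dur = max(L[7]=2, C[6]=9) = 9
step 8 → dur = max(L[8]=7, C[7]=4) = 7
step 9 → dur = C[8]=3 = 3
sum of known step durations = 63
dur[4] = total - known = 69 - 63 = 6
L[4] is the binding max in step 4, so L[4] = dur[4] = 6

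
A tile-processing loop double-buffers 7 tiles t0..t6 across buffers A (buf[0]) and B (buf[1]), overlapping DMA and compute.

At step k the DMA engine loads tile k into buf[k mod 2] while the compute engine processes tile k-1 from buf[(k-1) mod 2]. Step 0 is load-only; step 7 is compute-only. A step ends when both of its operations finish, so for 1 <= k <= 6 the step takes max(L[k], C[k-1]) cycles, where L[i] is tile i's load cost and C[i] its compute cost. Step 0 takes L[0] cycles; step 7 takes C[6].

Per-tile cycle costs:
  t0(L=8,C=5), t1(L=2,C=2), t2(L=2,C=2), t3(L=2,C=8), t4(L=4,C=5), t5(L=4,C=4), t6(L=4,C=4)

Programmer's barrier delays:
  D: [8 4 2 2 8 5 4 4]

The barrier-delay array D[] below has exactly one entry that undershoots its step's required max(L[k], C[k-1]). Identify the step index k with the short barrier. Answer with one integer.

hazard at step 1

step 0: need L[0]=8 = 8; D[0]=8 ok
step 1: need max(L[1]=2,C[0]=5) = 5; D[1]=4 SHORT
step 2: need max(L[2]=2,C[1]=2) = 2; D[2]=2 ok
step 3: need max(L[3]=2,C[2]=2) = 2; D[3]=2 ok
step 4: need max(L[4]=4,C[3]=8) = 8; D[4]=8 ok
step 5: need max(L[5]=4,C[4]=5) = 5; D[5]=5 ok
step 6: need max(L[6]=4,C[5]=4) = 4; D[6]=4 ok
step 7: need C[6]=4 = 4; D[7]=4 ok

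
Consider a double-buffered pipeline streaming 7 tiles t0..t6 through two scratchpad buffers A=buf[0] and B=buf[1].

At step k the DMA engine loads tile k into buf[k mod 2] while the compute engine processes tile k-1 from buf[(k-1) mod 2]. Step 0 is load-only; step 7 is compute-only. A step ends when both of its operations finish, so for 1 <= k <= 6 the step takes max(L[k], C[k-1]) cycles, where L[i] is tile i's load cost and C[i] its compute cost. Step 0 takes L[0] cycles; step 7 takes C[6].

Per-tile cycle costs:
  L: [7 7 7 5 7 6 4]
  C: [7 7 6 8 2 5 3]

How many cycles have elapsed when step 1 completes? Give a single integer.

[0] DMA t0→A (7c) ∥ CU idle ⇒ 7c, clock 7
[1] DMA t1→B (7c) ∥ CU A:t0 (7c) ⇒ 7c, clock 14
[2] DMA t2→A (7c) ∥ CU B:t1 (7c) ⇒ 7c, clock 21
[3] DMA t3→B (5c) ∥ CU A:t2 (6c) ⇒ 6c, clock 27
[4] DMA t4→A (7c) ∥ CU B:t3 (8c) ⇒ 8c, clock 35
[5] DMA t5→B (6c) ∥ CU A:t4 (2c) ⇒ 6c, clock 41
[6] DMA t6→A (4c) ∥ CU B:t5 (5c) ⇒ 5c, clock 46
[7] DMA idle ∥ CU A:t6 (3c) ⇒ 3c, clock 49

end_cycle[1] = 14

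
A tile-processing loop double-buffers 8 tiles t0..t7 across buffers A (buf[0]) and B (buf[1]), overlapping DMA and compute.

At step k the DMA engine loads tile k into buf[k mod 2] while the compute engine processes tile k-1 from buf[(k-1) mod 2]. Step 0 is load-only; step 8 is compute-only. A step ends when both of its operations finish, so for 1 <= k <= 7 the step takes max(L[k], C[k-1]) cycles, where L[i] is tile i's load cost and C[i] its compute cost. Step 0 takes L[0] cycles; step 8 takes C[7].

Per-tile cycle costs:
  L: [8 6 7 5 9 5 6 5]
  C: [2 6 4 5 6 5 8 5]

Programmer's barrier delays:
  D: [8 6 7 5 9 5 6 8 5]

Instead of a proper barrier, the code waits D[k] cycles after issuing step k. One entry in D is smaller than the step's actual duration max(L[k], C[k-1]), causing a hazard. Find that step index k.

step 0: need L[0]=8 = 8; D[0]=8 ok
step 1: need max(L[1]=6,C[0]=2) = 6; D[1]=6 ok
step 2: need max(L[2]=7,C[1]=6) = 7; D[2]=7 ok
step 3: need max(L[3]=5,C[2]=4) = 5; D[3]=5 ok
step 4: need max(L[4]=9,C[3]=5) = 9; D[4]=9 ok
step 5: need max(L[5]=5,C[4]=6) = 6; D[5]=5 SHORT
step 6: need max(L[6]=6,C[5]=5) = 6; D[6]=6 ok
step 7: need max(L[7]=5,C[6]=8) = 8; D[7]=8 ok
step 8: need C[7]=5 = 5; D[8]=5 ok

hazard at step 5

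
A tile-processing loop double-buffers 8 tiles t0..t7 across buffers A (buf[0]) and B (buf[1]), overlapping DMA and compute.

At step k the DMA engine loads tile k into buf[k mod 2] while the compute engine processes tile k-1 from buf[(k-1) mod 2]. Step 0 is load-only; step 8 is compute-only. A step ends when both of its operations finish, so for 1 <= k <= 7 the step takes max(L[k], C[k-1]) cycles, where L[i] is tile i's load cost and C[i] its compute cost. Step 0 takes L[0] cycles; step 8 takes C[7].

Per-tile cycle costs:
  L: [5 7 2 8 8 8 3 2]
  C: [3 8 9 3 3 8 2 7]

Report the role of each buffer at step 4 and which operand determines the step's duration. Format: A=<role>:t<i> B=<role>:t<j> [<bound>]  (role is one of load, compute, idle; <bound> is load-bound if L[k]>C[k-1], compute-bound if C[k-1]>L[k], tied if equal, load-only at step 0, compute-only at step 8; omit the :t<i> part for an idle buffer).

step 0: L[0]=5 → dur=5, Σ=5 | A=load:t0 B=idle [load-only]
step 1: L[1]=7 C[0]=3 → dur=7, Σ=12 | A=compute:t0 B=load:t1 [load-bound]
step 2: L[2]=2 C[1]=8 → dur=8, Σ=20 | A=load:t2 B=compute:t1 [compute-bound]
step 3: L[3]=8 C[2]=9 → dur=9, Σ=29 | A=compute:t2 B=load:t3 [compute-bound]
step 4: L[4]=8 C[3]=3 → dur=8, Σ=37 | A=load:t4 B=compute:t3 [load-bound]
step 5: L[5]=8 C[4]=3 → dur=8, Σ=45 | A=compute:t4 B=load:t5 [load-bound]
step 6: L[6]=3 C[5]=8 → dur=8, Σ=53 | A=load:t6 B=compute:t5 [compute-bound]
step 7: L[7]=2 C[6]=2 → dur=2, Σ=55 | A=compute:t6 B=load:t7 [tied]
step 8: C[7]=7 → dur=7, Σ=62 | A=idle B=compute:t7 [compute-only]

step 4: A=load:t4 B=compute:t3 [load-bound]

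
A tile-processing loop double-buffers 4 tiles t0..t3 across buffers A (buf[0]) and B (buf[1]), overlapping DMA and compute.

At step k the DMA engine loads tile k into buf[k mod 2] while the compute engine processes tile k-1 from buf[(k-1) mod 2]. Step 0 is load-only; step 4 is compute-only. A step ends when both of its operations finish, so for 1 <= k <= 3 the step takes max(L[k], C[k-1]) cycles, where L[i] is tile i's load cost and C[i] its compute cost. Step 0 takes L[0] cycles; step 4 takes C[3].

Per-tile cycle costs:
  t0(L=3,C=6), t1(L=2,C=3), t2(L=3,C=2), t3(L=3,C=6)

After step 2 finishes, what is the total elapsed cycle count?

end_cycle[2] = 12

k=0 load=t0/3c comp=- wait=3 total=3
k=1 load=t1/2c comp=t0/6c wait=6 total=9
k=2 load=t2/3c comp=t1/3c wait=3 total=12
k=3 load=t3/3c comp=t2/2c wait=3 total=15
k=4 load=- comp=t3/6c wait=6 total=21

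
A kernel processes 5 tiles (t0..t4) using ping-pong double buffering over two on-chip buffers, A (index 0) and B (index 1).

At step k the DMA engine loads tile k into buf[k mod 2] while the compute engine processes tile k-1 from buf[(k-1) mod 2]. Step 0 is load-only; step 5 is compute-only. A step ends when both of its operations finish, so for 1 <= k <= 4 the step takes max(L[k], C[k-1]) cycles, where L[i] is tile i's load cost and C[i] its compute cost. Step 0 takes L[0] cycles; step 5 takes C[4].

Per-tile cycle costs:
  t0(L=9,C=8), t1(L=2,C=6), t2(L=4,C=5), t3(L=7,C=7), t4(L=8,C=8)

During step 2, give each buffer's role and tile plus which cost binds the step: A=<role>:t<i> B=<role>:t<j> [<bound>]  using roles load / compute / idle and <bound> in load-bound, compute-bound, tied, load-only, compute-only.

step 2: A=load:t2 B=compute:t1 [compute-bound]

k=0 load=t0/9c comp=- wait=9 total=9
k=1 load=t1/2c comp=t0/8c wait=8 total=17
k=2 load=t2/4c comp=t1/6c wait=6 total=23
k=3 load=t3/7c comp=t2/5c wait=7 total=30
k=4 load=t4/8c comp=t3/7c wait=8 total=38
k=5 load=- comp=t4/8c wait=8 total=46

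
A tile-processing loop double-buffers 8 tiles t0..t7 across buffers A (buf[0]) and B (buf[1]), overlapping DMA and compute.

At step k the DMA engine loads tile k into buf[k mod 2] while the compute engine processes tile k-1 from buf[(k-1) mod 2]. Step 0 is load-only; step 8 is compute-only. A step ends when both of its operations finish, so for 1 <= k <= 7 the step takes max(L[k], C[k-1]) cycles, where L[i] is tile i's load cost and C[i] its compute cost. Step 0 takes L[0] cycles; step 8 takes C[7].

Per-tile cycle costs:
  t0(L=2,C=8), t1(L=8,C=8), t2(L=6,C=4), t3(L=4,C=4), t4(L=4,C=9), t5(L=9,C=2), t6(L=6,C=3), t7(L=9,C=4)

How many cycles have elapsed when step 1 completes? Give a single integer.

[0] DMA t0→A (2c) ∥ CU idle ⇒ 2c, clock 2
[1] DMA t1→B (8c) ∥ CU A:t0 (8c) ⇒ 8c, clock 10
[2] DMA t2→A (6c) ∥ CU B:t1 (8c) ⇒ 8c, clock 18
[3] DMA t3→B (4c) ∥ CU A:t2 (4c) ⇒ 4c, clock 22
[4] DMA t4→A (4c) ∥ CU B:t3 (4c) ⇒ 4c, clock 26
[5] DMA t5→B (9c) ∥ CU A:t4 (9c) ⇒ 9c, clock 35
[6] DMA t6→A (6c) ∥ CU B:t5 (2c) ⇒ 6c, clock 41
[7] DMA t7→B (9c) ∥ CU A:t6 (3c) ⇒ 9c, clock 50
[8] DMA idle ∥ CU B:t7 (4c) ⇒ 4c, clock 54

end_cycle[1] = 10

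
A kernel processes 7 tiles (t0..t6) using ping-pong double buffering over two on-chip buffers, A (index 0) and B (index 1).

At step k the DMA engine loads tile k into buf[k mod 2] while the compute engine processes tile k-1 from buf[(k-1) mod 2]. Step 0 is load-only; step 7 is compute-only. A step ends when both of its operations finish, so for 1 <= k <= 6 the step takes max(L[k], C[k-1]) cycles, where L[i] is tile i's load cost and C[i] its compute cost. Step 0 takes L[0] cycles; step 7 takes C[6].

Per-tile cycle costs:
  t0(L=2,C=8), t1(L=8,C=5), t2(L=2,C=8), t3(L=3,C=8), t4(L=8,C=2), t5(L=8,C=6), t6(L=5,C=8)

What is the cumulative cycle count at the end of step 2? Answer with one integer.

end_cycle[2] = 15

k=0 load=t0/2c comp=- wait=2 total=2
k=1 load=t1/8c comp=t0/8c wait=8 total=10
k=2 load=t2/2c comp=t1/5c wait=5 total=15
k=3 load=t3/3c comp=t2/8c wait=8 total=23
k=4 load=t4/8c comp=t3/8c wait=8 total=31
k=5 load=t5/8c comp=t4/2c wait=8 total=39
k=6 load=t6/5c comp=t5/6c wait=6 total=45
k=7 load=- comp=t6/8c wait=8 total=53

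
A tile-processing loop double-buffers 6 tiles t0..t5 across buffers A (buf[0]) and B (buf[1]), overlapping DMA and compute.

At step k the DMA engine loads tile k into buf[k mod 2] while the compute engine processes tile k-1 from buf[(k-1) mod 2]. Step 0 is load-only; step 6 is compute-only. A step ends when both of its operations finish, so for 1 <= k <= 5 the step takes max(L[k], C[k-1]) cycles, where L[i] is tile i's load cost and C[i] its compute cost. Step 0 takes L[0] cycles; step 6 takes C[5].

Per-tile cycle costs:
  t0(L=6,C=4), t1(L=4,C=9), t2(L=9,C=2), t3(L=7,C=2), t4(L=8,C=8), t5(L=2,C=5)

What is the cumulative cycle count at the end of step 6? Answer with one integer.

end_cycle[6] = 47

k=0 load=t0/6c comp=- wait=6 total=6
k=1 load=t1/4c comp=t0/4c wait=4 total=10
k=2 load=t2/9c comp=t1/9c wait=9 total=19
k=3 load=t3/7c comp=t2/2c wait=7 total=26
k=4 load=t4/8c comp=t3/2c wait=8 total=34
k=5 load=t5/2c comp=t4/8c wait=8 total=42
k=6 load=- comp=t5/5c wait=5 total=47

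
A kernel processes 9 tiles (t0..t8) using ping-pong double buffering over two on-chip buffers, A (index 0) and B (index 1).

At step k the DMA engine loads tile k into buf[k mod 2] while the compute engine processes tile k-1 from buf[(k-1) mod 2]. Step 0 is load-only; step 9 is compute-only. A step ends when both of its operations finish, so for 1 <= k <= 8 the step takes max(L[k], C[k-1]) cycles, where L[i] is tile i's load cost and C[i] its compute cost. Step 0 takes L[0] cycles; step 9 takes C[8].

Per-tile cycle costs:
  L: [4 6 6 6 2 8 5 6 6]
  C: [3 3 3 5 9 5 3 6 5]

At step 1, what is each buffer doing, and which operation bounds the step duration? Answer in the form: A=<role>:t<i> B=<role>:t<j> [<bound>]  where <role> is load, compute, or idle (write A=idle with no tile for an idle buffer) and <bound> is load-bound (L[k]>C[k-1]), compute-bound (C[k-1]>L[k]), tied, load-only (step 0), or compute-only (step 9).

step 1: A=compute:t0 B=load:t1 [load-bound]

[0] DMA t0→A (4c) ∥ CU idle ⇒ 4c, clock 4
[1] DMA t1→B (6c) ∥ CU A:t0 (3c) ⇒ 6c, clock 10
[2] DMA t2→A (6c) ∥ CU B:t1 (3c) ⇒ 6c, clock 16
[3] DMA t3→B (6c) ∥ CU A:t2 (3c) ⇒ 6c, clock 22
[4] DMA t4→A (2c) ∥ CU B:t3 (5c) ⇒ 5c, clock 27
[5] DMA t5→B (8c) ∥ CU A:t4 (9c) ⇒ 9c, clock 36
[6] DMA t6→A (5c) ∥ CU B:t5 (5c) ⇒ 5c, clock 41
[7] DMA t7→B (6c) ∥ CU A:t6 (3c) ⇒ 6c, clock 47
[8] DMA t8→A (6c) ∥ CU B:t7 (6c) ⇒ 6c, clock 53
[9] DMA idle ∥ CU A:t8 (5c) ⇒ 5c, clock 58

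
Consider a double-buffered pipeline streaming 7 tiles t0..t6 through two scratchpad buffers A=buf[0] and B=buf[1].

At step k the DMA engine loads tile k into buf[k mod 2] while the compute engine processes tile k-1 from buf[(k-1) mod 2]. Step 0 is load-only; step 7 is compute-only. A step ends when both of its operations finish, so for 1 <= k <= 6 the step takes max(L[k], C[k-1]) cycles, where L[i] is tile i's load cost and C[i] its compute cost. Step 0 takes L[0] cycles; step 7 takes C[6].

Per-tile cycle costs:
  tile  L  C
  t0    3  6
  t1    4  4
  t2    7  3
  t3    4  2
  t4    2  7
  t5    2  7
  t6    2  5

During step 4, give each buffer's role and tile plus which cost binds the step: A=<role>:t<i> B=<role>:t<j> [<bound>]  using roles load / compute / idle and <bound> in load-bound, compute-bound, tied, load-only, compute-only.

  0. 3=3c; end=3; A:t0 B:-
  1. max(4,6)=6c; end=9; A:t0 B:t1
  2. max(7,4)=7c; end=16; A:t2 B:t1
  3. max(4,3)=4c; end=20; A:t2 B:t3
  4. max(2,2)=2c; end=22; A:t4 B:t3
  5. max(2,7)=7c; end=29; A:t4 B:t5
  6. max(2,7)=7c; end=36; A:t6 B:t5
  7. 5=5c; end=41; A:t6 B:t5

step 4: A=load:t4 B=compute:t3 [tied]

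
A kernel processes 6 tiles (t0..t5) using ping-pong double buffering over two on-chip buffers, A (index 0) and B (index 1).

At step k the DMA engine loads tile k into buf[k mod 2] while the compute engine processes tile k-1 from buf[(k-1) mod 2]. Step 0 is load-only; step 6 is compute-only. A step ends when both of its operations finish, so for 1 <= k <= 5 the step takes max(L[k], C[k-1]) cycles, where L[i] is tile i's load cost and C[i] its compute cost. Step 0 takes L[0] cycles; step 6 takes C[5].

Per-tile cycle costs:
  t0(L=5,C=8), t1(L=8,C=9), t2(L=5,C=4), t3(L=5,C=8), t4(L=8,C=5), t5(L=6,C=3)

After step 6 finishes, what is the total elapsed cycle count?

end_cycle[6] = 44

step 0: L[0]=5 → dur=5, Σ=5 | A=load:t0 B=idle [load-only]
step 1: L[1]=8 C[0]=8 → dur=8, Σ=13 | A=compute:t0 B=load:t1 [tied]
step 2: L[2]=5 C[1]=9 → dur=9, Σ=22 | A=load:t2 B=compute:t1 [compute-bound]
step 3: L[3]=5 C[2]=4 → dur=5, Σ=27 | A=compute:t2 B=load:t3 [load-bound]
step 4: L[4]=8 C[3]=8 → dur=8, Σ=35 | A=load:t4 B=compute:t3 [tied]
step 5: L[5]=6 C[4]=5 → dur=6, Σ=41 | A=compute:t4 B=load:t5 [load-bound]
step 6: C[5]=3 → dur=3, Σ=44 | A=idle B=compute:t5 [compute-only]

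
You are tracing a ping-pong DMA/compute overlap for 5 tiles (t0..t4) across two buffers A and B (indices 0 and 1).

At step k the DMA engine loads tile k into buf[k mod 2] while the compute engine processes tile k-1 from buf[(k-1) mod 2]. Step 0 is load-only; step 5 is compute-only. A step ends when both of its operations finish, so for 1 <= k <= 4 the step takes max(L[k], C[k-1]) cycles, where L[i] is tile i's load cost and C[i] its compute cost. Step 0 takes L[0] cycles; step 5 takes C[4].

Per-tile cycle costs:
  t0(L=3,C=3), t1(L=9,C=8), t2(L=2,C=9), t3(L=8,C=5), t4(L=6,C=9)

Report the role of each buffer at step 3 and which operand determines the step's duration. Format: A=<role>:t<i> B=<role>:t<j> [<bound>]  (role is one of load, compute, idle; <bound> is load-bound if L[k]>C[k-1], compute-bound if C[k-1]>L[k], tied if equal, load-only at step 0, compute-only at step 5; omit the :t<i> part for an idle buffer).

step 3: A=compute:t2 B=load:t3 [compute-bound]

step 0: L[0]=3 → dur=3, Σ=3 | A=load:t0 B=idle [load-only]
step 1: L[1]=9 C[0]=3 → dur=9, Σ=12 | A=compute:t0 B=load:t1 [load-bound]
step 2: L[2]=2 C[1]=8 → dur=8, Σ=20 | A=load:t2 B=compute:t1 [compute-bound]
step 3: L[3]=8 C[2]=9 → dur=9, Σ=29 | A=compute:t2 B=load:t3 [compute-bound]
step 4: L[4]=6 C[3]=5 → dur=6, Σ=35 | A=load:t4 B=compute:t3 [load-bound]
step 5: C[4]=9 → dur=9, Σ=44 | A=compute:t4 B=idle [compute-only]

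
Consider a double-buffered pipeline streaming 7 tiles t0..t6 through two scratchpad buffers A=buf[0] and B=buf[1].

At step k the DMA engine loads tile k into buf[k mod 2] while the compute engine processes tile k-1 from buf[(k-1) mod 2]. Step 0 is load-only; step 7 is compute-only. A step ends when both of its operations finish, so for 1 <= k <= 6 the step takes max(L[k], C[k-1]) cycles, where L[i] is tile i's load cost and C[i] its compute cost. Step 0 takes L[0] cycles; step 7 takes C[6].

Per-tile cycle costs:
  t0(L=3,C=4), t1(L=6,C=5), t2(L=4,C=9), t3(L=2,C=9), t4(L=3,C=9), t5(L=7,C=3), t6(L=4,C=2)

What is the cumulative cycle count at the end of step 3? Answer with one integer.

end_cycle[3] = 23

k=0 load=t0/3c comp=- wait=3 total=3
k=1 load=t1/6c comp=t0/4c wait=6 total=9
k=2 load=t2/4c comp=t1/5c wait=5 total=14
k=3 load=t3/2c comp=t2/9c wait=9 total=23
k=4 load=t4/3c comp=t3/9c wait=9 total=32
k=5 load=t5/7c comp=t4/9c wait=9 total=41
k=6 load=t6/4c comp=t5/3c wait=4 total=45
k=7 load=- comp=t6/2c wait=2 total=47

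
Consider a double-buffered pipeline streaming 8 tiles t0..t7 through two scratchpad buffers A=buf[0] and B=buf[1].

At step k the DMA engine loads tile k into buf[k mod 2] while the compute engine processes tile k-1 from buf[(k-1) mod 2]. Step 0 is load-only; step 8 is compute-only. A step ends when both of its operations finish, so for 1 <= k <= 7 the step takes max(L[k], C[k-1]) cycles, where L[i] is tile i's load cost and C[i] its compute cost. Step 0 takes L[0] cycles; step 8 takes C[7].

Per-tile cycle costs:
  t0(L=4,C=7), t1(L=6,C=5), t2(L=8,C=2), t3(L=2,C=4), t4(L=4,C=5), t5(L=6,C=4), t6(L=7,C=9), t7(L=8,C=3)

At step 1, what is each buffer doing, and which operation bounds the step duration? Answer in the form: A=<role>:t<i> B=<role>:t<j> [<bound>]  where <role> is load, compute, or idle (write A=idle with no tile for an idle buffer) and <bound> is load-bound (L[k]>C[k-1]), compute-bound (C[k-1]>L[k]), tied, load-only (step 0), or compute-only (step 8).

step 1: A=compute:t0 B=load:t1 [compute-bound]

[0] DMA t0→A (4c) ∥ CU idle ⇒ 4c, clock 4
[1] DMA t1→B (6c) ∥ CU A:t0 (7c) ⇒ 7c, clock 11
[2] DMA t2→A (8c) ∥ CU B:t1 (5c) ⇒ 8c, clock 19
[3] DMA t3→B (2c) ∥ CU A:t2 (2c) ⇒ 2c, clock 21
[4] DMA t4→A (4c) ∥ CU B:t3 (4c) ⇒ 4c, clock 25
[5] DMA t5→B (6c) ∥ CU A:t4 (5c) ⇒ 6c, clock 31
[6] DMA t6→A (7c) ∥ CU B:t5 (4c) ⇒ 7c, clock 38
[7] DMA t7→B (8c) ∥ CU A:t6 (9c) ⇒ 9c, clock 47
[8] DMA idle ∥ CU B:t7 (3c) ⇒ 3c, clock 50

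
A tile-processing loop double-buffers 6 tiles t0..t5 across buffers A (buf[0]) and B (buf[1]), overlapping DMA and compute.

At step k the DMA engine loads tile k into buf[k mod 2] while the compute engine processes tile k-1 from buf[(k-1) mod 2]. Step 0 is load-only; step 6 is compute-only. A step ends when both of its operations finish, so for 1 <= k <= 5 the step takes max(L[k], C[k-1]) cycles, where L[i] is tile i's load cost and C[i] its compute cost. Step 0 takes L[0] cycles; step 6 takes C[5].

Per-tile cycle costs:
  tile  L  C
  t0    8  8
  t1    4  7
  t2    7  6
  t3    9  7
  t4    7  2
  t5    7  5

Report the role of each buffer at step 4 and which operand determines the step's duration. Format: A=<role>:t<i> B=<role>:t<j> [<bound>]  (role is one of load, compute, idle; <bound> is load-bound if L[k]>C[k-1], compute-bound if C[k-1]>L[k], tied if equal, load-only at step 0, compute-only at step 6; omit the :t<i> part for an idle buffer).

k=0 load=t0/8c comp=- wait=8 total=8
k=1 load=t1/4c comp=t0/8c wait=8 total=16
k=2 load=t2/7c comp=t1/7c wait=7 total=23
k=3 load=t3/9c comp=t2/6c wait=9 total=32
k=4 load=t4/7c comp=t3/7c wait=7 total=39
k=5 load=t5/7c comp=t4/2c wait=7 total=46
k=6 load=- comp=t5/5c wait=5 total=51

step 4: A=load:t4 B=compute:t3 [tied]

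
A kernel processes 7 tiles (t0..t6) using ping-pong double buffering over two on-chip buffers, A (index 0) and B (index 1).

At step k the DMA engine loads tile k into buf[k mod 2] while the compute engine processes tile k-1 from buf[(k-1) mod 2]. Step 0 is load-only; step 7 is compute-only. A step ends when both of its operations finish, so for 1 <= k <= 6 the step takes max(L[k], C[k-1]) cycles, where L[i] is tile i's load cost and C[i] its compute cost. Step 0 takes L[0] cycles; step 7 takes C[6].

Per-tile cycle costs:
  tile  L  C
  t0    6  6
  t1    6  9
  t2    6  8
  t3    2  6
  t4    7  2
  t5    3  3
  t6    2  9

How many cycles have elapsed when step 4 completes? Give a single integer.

end_cycle[4] = 36

[0] DMA t0→A (6c) ∥ CU idle ⇒ 6c, clock 6
[1] DMA t1→B (6c) ∥ CU A:t0 (6c) ⇒ 6c, clock 12
[2] DMA t2→A (6c) ∥ CU B:t1 (9c) ⇒ 9c, clock 21
[3] DMA t3→B (2c) ∥ CU A:t2 (8c) ⇒ 8c, clock 29
[4] DMA t4→A (7c) ∥ CU B:t3 (6c) ⇒ 7c, clock 36
[5] DMA t5→B (3c) ∥ CU A:t4 (2c) ⇒ 3c, clock 39
[6] DMA t6→A (2c) ∥ CU B:t5 (3c) ⇒ 3c, clock 42
[7] DMA idle ∥ CU A:t6 (9c) ⇒ 9c, clock 51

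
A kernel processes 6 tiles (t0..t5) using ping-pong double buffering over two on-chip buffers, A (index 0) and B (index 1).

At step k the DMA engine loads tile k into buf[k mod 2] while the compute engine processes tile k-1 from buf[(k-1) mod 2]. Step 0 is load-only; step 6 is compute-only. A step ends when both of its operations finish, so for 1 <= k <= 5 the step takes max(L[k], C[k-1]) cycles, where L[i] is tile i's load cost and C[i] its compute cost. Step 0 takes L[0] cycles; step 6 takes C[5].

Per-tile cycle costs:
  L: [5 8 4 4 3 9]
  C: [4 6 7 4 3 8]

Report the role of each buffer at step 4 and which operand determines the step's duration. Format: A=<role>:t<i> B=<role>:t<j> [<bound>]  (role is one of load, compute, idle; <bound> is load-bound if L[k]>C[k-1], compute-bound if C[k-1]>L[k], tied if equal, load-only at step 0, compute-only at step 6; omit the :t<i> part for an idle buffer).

k=0 load=t0/5c comp=- wait=5 total=5
k=1 load=t1/8c comp=t0/4c wait=8 total=13
k=2 load=t2/4c comp=t1/6c wait=6 total=19
k=3 load=t3/4c comp=t2/7c wait=7 total=26
k=4 load=t4/3c comp=t3/4c wait=4 total=30
k=5 load=t5/9c comp=t4/3c wait=9 total=39
k=6 load=- comp=t5/8c wait=8 total=47

step 4: A=load:t4 B=compute:t3 [compute-bound]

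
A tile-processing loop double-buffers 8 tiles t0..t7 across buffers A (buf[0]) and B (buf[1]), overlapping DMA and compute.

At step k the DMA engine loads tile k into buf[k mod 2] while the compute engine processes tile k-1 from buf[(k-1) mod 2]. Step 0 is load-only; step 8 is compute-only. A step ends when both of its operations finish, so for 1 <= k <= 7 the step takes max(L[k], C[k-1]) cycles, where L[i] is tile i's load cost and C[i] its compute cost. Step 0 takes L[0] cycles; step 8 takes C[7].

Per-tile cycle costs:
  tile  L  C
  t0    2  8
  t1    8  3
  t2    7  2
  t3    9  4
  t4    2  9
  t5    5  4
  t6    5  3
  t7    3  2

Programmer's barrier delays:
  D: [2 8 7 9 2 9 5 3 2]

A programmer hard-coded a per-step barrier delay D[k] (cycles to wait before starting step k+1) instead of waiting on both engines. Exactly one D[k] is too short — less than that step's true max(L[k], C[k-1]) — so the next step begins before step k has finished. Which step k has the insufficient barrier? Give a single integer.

hazard at step 4

k=0 barrier L[0]=2→2c, D[0]=2 ok
k=1 barrier max(L[1]=8,C[0]=8)→8c, D[1]=8 ok
k=2 barrier max(L[2]=7,C[1]=3)→7c, D[2]=7 ok
k=3 barrier max(L[3]=9,C[2]=2)→9c, D[3]=9 ok
k=4 barrier max(L[4]=2,C[3]=4)→4c, D[4]=2 SHORT
k=5 barrier max(L[5]=5,C[4]=9)→9c, D[5]=9 ok
k=6 barrier max(L[6]=5,C[5]=4)→5c, D[6]=5 ok
k=7 barrier max(L[7]=3,C[6]=3)→3c, D[7]=3 ok
k=8 barrier C[7]=2→2c, D[8]=2 ok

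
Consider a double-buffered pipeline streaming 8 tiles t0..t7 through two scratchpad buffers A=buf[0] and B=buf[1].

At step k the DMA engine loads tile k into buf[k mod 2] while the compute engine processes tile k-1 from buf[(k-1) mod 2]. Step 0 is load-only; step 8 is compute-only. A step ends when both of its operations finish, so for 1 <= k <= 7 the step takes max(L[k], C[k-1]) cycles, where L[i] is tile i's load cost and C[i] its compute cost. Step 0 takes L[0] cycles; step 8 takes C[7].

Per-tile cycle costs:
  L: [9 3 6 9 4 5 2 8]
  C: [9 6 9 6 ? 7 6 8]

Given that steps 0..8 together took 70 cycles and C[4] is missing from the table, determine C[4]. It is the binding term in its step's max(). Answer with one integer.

C[4] = 8

step 0 → dur = L[0]=9 = 9
step 1 → dur = max(L[1]=3, C[0]=9) = 9
step 2 → dur = max(L[2]=6, C[1]=6) = 6
step 3 → dur = max(L[3]=9, C[2]=9) = 9
step 4 → dur = max(L[4]=4, C[3]=6) = 6
step 5 → dur = max(L[5]=5, C[4]=?) = C[4]  (unknown; binding)
step 6 → dur = max(L[6]=2, C[5]=7) = 7
step 7 → dur = max(L[7]=8, C[6]=6) = 8
step 8 → dur = C[7]=8 = 8
sum of known step durations = 62
dur[5] = total - known = 70 - 62 = 8
C[4] is the binding max in step 5, so C[4] = dur[5] = 8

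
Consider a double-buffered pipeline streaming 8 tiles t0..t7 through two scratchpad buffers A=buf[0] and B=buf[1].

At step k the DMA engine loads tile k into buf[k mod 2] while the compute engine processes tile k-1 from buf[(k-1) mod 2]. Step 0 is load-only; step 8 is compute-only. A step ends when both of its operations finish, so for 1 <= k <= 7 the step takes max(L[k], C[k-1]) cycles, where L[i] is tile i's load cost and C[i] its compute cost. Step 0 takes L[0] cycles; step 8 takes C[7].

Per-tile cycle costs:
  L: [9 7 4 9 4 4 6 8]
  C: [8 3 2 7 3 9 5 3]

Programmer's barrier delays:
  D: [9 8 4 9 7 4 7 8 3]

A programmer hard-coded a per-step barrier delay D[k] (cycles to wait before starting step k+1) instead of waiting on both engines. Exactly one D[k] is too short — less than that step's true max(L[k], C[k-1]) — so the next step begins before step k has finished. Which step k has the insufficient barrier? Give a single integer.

hazard at step 6

step 0: need L[0]=9 = 9; D[0]=9 ok
step 1: need max(L[1]=7,C[0]=8) = 8; D[1]=8 ok
step 2: need max(L[2]=4,C[1]=3) = 4; D[2]=4 ok
step 3: need max(L[3]=9,C[2]=2) = 9; D[3]=9 ok
step 4: need max(L[4]=4,C[3]=7) = 7; D[4]=7 ok
step 5: need max(L[5]=4,C[4]=3) = 4; D[5]=4 ok
step 6: need max(L[6]=6,C[5]=9) = 9; D[6]=7 SHORT
step 7: need max(L[7]=8,C[6]=5) = 8; D[7]=8 ok
step 8: need C[7]=3 = 3; D[8]=3 ok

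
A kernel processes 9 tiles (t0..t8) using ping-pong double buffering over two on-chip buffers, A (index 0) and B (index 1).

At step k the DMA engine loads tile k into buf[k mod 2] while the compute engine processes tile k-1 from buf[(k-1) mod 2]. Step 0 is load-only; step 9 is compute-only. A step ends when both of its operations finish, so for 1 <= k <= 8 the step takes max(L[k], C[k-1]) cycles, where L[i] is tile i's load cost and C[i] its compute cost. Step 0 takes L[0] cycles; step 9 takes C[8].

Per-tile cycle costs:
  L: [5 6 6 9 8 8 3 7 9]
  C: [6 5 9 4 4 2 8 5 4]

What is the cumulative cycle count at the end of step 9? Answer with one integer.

end_cycle[9] = 66

  0. 5=5c; end=5; A:t0 B:-
  1. max(6,6)=6c; end=11; A:t0 B:t1
  2. max(6,5)=6c; end=17; A:t2 B:t1
  3. max(9,9)=9c; end=26; A:t2 B:t3
  4. max(8,4)=8c; end=34; A:t4 B:t3
  5. max(8,4)=8c; end=42; A:t4 B:t5
  6. max(3,2)=3c; end=45; A:t6 B:t5
  7. max(7,8)=8c; end=53; A:t6 B:t7
  8. max(9,5)=9c; end=62; A:t8 B:t7
  9. 4=4c; end=66; A:t8 B:t7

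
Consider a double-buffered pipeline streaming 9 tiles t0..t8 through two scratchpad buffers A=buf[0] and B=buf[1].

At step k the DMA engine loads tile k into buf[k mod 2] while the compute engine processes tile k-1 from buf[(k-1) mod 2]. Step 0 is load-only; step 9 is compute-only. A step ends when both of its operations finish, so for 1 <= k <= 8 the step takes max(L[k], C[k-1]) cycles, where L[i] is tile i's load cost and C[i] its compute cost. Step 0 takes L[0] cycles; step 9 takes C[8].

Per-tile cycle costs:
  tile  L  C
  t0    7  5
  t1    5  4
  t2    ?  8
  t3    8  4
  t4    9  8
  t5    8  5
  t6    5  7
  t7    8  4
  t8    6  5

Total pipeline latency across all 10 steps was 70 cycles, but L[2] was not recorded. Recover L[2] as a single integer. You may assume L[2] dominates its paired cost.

step 0 = dur = L[0]=7 = 7
step 1 = dur = max(L[1]=5, C[0]=5) = 5
step 2 = dur = max(L[2]=?, C[1]=4) = L[2]  (unknown; binding)
step 3 = dur = max(L[3]=8, C[2]=8) = 8
step 4 = dur = max(L[4]=9, C[3]=4) = 9
step 5 = dur = max(L[5]=8, C[4]=8) = 8
step 6 = dur = max(L[6]=5, C[5]=5) = 5
step 7 = dur = max(L[7]=8, C[6]=7) = 8
step 8 = dur = max(L[8]=6, C[7]=4) = 6
step 9 = dur = C[8]=5 = 5
sum of known step durations = 61
dur[2] = total - known = 70 - 61 = 9
L[2] is the binding max in step 2, so L[2] = dur[2] = 9

L[2] = 9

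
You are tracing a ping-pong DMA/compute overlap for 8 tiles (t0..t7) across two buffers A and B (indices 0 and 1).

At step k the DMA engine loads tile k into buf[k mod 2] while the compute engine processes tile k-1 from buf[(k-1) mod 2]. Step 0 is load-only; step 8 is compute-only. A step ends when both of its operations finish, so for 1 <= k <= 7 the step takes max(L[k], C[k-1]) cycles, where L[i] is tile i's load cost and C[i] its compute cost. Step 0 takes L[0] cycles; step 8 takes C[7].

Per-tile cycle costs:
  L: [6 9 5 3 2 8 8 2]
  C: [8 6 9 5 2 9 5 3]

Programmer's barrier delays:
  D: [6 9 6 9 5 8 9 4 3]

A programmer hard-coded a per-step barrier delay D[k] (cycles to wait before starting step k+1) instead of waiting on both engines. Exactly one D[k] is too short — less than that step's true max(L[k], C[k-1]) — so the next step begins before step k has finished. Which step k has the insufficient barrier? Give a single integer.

k=0 barrier L[0]=6→6c, D[0]=6 ok
k=1 barrier max(L[1]=9,C[0]=8)→9c, D[1]=9 ok
k=2 barrier max(L[2]=5,C[1]=6)→6c, D[2]=6 ok
k=3 barrier max(L[3]=3,C[2]=9)→9c, D[3]=9 ok
k=4 barrier max(L[4]=2,C[3]=5)→5c, D[4]=5 ok
k=5 barrier max(L[5]=8,C[4]=2)→8c, D[5]=8 ok
k=6 barrier max(L[6]=8,C[5]=9)→9c, D[6]=9 ok
k=7 barrier max(L[7]=2,C[6]=5)→5c, D[7]=4 SHORT
k=8 barrier C[7]=3→3c, D[8]=3 ok

hazard at step 7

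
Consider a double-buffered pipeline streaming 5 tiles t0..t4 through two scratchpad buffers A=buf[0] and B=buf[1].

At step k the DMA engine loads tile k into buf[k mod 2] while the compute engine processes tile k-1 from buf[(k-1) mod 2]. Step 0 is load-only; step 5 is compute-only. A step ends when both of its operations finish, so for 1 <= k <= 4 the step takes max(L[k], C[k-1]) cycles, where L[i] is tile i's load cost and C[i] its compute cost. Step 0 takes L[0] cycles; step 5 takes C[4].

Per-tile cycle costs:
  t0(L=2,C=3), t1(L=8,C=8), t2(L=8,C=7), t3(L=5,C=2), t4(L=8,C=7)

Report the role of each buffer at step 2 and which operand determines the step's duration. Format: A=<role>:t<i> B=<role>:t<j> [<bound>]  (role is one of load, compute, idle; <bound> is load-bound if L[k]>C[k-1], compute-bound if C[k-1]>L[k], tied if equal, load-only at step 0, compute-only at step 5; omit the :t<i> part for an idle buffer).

  0. 2=2c; end=2; A:t0 B:-
  1. max(8,3)=8c; end=10; A:t0 B:t1
  2. max(8,8)=8c; end=18; A:t2 B:t1
  3. max(5,7)=7c; end=25; A:t2 B:t3
  4. max(8,2)=8c; end=33; A:t4 B:t3
  5. 7=7c; end=40; A:t4 B:t3

step 2: A=load:t2 B=compute:t1 [tied]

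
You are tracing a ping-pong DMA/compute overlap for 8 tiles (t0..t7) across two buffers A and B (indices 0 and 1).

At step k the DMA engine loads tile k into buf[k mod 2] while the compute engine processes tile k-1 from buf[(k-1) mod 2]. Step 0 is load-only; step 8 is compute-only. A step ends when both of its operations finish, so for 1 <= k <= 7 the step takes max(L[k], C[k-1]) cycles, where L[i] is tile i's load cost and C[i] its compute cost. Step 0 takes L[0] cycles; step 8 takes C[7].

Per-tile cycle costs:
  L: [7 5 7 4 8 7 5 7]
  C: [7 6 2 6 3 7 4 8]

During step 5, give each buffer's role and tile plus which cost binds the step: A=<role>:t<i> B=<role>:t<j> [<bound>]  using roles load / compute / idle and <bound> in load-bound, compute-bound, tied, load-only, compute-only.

  0. 7=7c; end=7; A:t0 B:-
  1. max(5,7)=7c; end=14; A:t0 B:t1
  2. max(7,6)=7c; end=21; A:t2 B:t1
  3. max(4,2)=4c; end=25; A:t2 B:t3
  4. max(8,6)=8c; end=33; A:t4 B:t3
  5. max(7,3)=7c; end=40; A:t4 B:t5
  6. max(5,7)=7c; end=47; A:t6 B:t5
  7. max(7,4)=7c; end=54; A:t6 B:t7
  8. 8=8c; end=62; A:t6 B:t7

step 5: A=compute:t4 B=load:t5 [load-bound]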